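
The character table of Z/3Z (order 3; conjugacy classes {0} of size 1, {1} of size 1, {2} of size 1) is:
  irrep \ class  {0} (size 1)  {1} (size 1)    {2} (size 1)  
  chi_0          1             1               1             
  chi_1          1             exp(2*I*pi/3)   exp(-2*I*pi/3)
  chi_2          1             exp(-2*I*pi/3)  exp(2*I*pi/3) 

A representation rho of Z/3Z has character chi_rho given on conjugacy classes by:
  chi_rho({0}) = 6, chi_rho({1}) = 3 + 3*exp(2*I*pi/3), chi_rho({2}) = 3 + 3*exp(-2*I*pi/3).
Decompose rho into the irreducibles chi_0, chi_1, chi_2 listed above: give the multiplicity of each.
Multiplicities: chi_0: 3, chi_1: 3, chi_2: 0.

Argument: Use <chi_rho, chi> = (1/|G|) sum_C |C| * chi_rho(C) * conj(chi(C)) with |G| = 3 for each irreducible chi in the table:
  <chi_rho, chi_0> = (1/3)[1*(6)*conj(1) + 1*(3 + 3*exp(2*I*pi/3))*conj(1) + 1*(3 + 3*exp(-2*I*pi/3))*conj(1)]
      = (1/3)[(6) + (3 + 3*exp(2*I*pi/3)) + (3 + 3*exp(-2*I*pi/3))] = 9/3 = 3
  <chi_rho, chi_1> = (1/3)[1*(6)*conj(1) + 1*(3 + 3*exp(2*I*pi/3))*conj(exp(2*I*pi/3)) + 1*(3 + 3*exp(-2*I*pi/3))*conj(exp(-2*I*pi/3))]
      = (1/3)[(6) + (3 + 3*exp(-2*I*pi/3)) + (3 + 3*exp(2*I*pi/3))] = 9/3 = 3
  <chi_rho, chi_2> = (1/3)[1*(6)*conj(1) + 1*(3 + 3*exp(2*I*pi/3))*conj(exp(-2*I*pi/3)) + 1*(3 + 3*exp(-2*I*pi/3))*conj(exp(2*I*pi/3))]
      = (1/3)[(6) + (-3) + (-3)] = 0/3 = 0
(Exp terms are combined using exp(i*s)*conj(exp(i*t)) = exp(i*(s-t)), and sums of them are collapsed using the identity that for every m > 1 the m distinct m-th roots of unity sum to 0, e.g. 1 + exp(2*I*pi/3) + exp(-2*I*pi/3) = 0.)
Dimension check: dim(rho) = sum (mult * dim) = 3*1 + 3*1 + 0*1 = 6 = chi_rho(e) = 6.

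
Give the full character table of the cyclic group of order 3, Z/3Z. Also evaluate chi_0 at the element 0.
Character table of Z/3Z (irreps indexed chi_0,...,chi_2 with chi_k(m) = zeta_3^(k*m), zeta_3 = exp(2*pi*i/3)):
  irrep \ class  {0} (size 1)  {1} (size 1)    {2} (size 1)  
  chi_0          1             1               1             
  chi_1          1             exp(2*I*pi/3)   exp(-2*I*pi/3)
  chi_2          1             exp(-2*I*pi/3)  exp(2*I*pi/3) 

Spot check: chi_0(0) = zeta_3^(0*0) = zeta_3^0 = 1.

Proof sketch: Z/3Z is abelian, so all 3 irreducible complex representations are 1-dimensional. They are given by chi_k(m) = zeta_3^(k*m) for k = 0,...,2. Row orthogonality: sum_m chi_k(m) conj(chi_l(m)) = 3 * [k = l].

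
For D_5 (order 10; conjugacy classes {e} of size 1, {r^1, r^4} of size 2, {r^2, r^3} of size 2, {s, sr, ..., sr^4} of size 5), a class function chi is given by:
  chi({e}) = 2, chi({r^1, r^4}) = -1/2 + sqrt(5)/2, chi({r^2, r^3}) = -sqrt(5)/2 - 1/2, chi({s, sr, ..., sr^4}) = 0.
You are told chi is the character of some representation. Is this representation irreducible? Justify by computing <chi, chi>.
Irreducible: <chi, chi> = 1.

Proof sketch: <chi, chi> = (1/|G|) sum_C |C| * |chi(C)|^2 = (1/10)[1*|2|^2 + 2*|-1/2 + sqrt(5)/2|^2 + 2*|-sqrt(5)/2 - 1/2|^2 + 5*|0|^2]
  = (1/10)[(4) + (3 - sqrt(5)) + (sqrt(5) + 3) + (0)] = 10/10 = 1.
A character is irreducible iff <chi, chi> = 1, so this representation is irreducible.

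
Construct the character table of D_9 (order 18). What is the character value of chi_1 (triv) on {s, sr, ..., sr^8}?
Conjugacy classes: {e} of size 1, {r^1, r^8} of size 2, {r^2, r^7} of size 2, {r^3, r^6} of size 2, {r^4, r^5} of size 2, {s, sr, ..., sr^8} of size 9.
Character table:
  irrep \ class              {e} (size 1)  {r^1, r^8} (size 2)  {r^2, r^7} (size 2)  {r^3, r^6} (size 2)  {r^4, r^5} (size 2)  {s, sr, ..., sr^8} (size 9)
  chi_1 (triv)               1             1                    1                    1                    1                    1                          
  chi_2 (sign: r->1, s->-1)  1             1                    1                    1                    1                    -1                         
  chi_3 (2d, j=1)            2             2*cos(2*pi/9)        2*cos(4*pi/9)        -1                   -2*cos(pi/9)         0                          
  chi_4 (2d, j=2)            2             2*cos(4*pi/9)        -2*cos(pi/9)         -1                   2*cos(2*pi/9)        0                          
  chi_5 (2d, j=3)            2             -1                   -1                   2                    -1                   0                          
  chi_6 (2d, j=4)            2             -2*cos(pi/9)         2*cos(2*pi/9)        -1                   2*cos(4*pi/9)        0                          

Spot check: chi_1 (triv) on {s, sr, ..., sr^8} = 1.

D_9 has order 2*9 = 18 with 6 conjugacy classes, hence 6 irreducibles. Sum of squared dims 1 + 1 + 4 + 4 + 4 + 4 = 18 = |G|. Linear characters come from the abelianisation; the 2-dimensional irreps have character r^k -> 2*cos(2*pi*j*k/9), reflections -> 0.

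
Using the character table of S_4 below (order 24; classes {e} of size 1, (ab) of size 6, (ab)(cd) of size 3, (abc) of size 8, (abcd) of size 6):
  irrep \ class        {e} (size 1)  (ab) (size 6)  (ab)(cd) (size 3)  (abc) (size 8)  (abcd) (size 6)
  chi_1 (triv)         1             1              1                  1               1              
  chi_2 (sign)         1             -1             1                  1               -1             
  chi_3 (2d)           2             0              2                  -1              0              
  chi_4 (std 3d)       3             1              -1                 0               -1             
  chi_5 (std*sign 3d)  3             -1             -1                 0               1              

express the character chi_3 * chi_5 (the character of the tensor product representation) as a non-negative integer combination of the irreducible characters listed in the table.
chi_3 tensor chi_5 = chi_4 + chi_5 (all other irreducibles have multiplicity 0).

Derivation: The character of a tensor product is the pointwise product (chi_3 * chi_5)(C) = chi_3(C) * chi_5(C):
  {e}: (2)*(3), (ab): (0)*(-1), (ab)(cd): (2)*(-1), (abc): (-1)*(0), (abcd): (0)*(1)
so (chi_3 * chi_5) takes values
  {e} -> 6, (ab) -> 0, (ab)(cd) -> -2, (abc) -> 0, (abcd) -> 0.
Now take the inner product of this character with each irreducible chi from the table, <chi_3*chi_5, chi> = (1/24) sum_C |C| (chi_3*chi_5)(C) conj(chi(C)):
  <chi_3*chi_5, chi_1> = (1/24)[1*(6)*conj(1) + 6*(0)*conj(1) + 3*(-2)*conj(1) + 8*(0)*conj(1) + 6*(0)*conj(1)]
      = (1/24)[(6) + (0) + (-6) + (0) + (0)] = 0/24 = 0
  <chi_3*chi_5, chi_2> = (1/24)[1*(6)*conj(1) + 6*(0)*conj(-1) + 3*(-2)*conj(1) + 8*(0)*conj(1) + 6*(0)*conj(-1)]
      = (1/24)[(6) + (0) + (-6) + (0) + (0)] = 0/24 = 0
  <chi_3*chi_5, chi_3> = (1/24)[1*(6)*conj(2) + 6*(0)*conj(0) + 3*(-2)*conj(2) + 8*(0)*conj(-1) + 6*(0)*conj(0)]
      = (1/24)[(12) + (0) + (-12) + (0) + (0)] = 0/24 = 0
  <chi_3*chi_5, chi_4> = (1/24)[1*(6)*conj(3) + 6*(0)*conj(1) + 3*(-2)*conj(-1) + 8*(0)*conj(0) + 6*(0)*conj(-1)]
      = (1/24)[(18) + (0) + (6) + (0) + (0)] = 24/24 = 1
  <chi_3*chi_5, chi_5> = (1/24)[1*(6)*conj(3) + 6*(0)*conj(-1) + 3*(-2)*conj(-1) + 8*(0)*conj(0) + 6*(0)*conj(1)]
      = (1/24)[(18) + (0) + (6) + (0) + (0)] = 24/24 = 1
Hence the multiplicities are chi_4: 1, chi_5: 1. Dimension check: dim(chi_3)*dim(chi_5) = 2*3 = 6 and sum (mult * dim) = 1*3 + 1*3 = 6.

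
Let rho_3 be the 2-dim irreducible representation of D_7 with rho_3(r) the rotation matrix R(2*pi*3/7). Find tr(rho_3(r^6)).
chi_{rho_3}(r^6) = 2*cos(2*pi*3*6/7) = -2*cos(pi/7)

Reasoning: rho_3(r^6) is rotation by angle 2*pi*3*6/7, whose trace is 2*cos(2*pi*3*6/7) = -2*cos(pi/7).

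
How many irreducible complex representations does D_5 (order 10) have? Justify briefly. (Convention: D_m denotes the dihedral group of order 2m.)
4

Explanation: The number of irreducible complex representations of a finite group equals its number of conjugacy classes. D_5 has 4 conjugacy classes ((n+3)/2 for n odd), so D_5 (order 10) has exactly 4 irreducible complex representations.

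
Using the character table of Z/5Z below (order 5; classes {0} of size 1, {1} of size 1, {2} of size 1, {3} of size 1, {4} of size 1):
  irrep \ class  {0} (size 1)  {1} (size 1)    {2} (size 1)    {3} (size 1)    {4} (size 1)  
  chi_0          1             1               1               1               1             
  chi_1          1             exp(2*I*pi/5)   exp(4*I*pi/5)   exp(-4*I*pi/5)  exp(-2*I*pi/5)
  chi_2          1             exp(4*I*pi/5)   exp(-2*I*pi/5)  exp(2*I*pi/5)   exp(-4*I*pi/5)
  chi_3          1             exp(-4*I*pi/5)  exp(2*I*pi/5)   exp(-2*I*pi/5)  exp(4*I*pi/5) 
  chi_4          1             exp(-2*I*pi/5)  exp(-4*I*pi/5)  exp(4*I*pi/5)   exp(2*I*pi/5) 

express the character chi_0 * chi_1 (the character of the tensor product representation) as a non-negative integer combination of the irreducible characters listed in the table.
chi_0 tensor chi_1 = chi_1 (all other irreducibles have multiplicity 0).

Argument: The character of a tensor product is the pointwise product (chi_0 * chi_1)(C) = chi_0(C) * chi_1(C):
  {0}: (1)*(1), {1}: (1)*(exp(2*I*pi/5)), {2}: (1)*(exp(4*I*pi/5)), {3}: (1)*(exp(-4*I*pi/5)), {4}: (1)*(exp(-2*I*pi/5))
so (chi_0 * chi_1) takes values
  {0} -> 1, {1} -> exp(2*I*pi/5), {2} -> exp(4*I*pi/5), {3} -> exp(-4*I*pi/5), {4} -> exp(-2*I*pi/5).
Now take the inner product of this character with each irreducible chi from the table, <chi_0*chi_1, chi> = (1/5) sum_C |C| (chi_0*chi_1)(C) conj(chi(C)):
  <chi_0*chi_1, chi_0> = (1/5)[1*(1)*conj(1) + 1*(exp(2*I*pi/5))*conj(1) + 1*(exp(4*I*pi/5))*conj(1) + 1*(exp(-4*I*pi/5))*conj(1) + 1*(exp(-2*I*pi/5))*conj(1)]
      = (1/5)[(1) + (exp(2*I*pi/5)) + (exp(4*I*pi/5)) + (exp(-4*I*pi/5)) + (exp(-2*I*pi/5))] = 0/5 = 0
  <chi_0*chi_1, chi_1> = (1/5)[1*(1)*conj(1) + 1*(exp(2*I*pi/5))*conj(exp(2*I*pi/5)) + 1*(exp(4*I*pi/5))*conj(exp(4*I*pi/5)) + 1*(exp(-4*I*pi/5))*conj(exp(-4*I*pi/5)) + 1*(exp(-2*I*pi/5))*conj(exp(-2*I*pi/5))]
      = (1/5)[(1) + (1) + (1) + (1) + (1)] = 5/5 = 1
  <chi_0*chi_1, chi_2> = (1/5)[1*(1)*conj(1) + 1*(exp(2*I*pi/5))*conj(exp(4*I*pi/5)) + 1*(exp(4*I*pi/5))*conj(exp(-2*I*pi/5)) + 1*(exp(-4*I*pi/5))*conj(exp(2*I*pi/5)) + 1*(exp(-2*I*pi/5))*conj(exp(-4*I*pi/5))]
      = (1/5)[(1) + (exp(-2*I*pi/5)) + (exp(-4*I*pi/5)) + (exp(4*I*pi/5)) + (exp(2*I*pi/5))] = 0/5 = 0
  <chi_0*chi_1, chi_3> = (1/5)[1*(1)*conj(1) + 1*(exp(2*I*pi/5))*conj(exp(-4*I*pi/5)) + 1*(exp(4*I*pi/5))*conj(exp(2*I*pi/5)) + 1*(exp(-4*I*pi/5))*conj(exp(-2*I*pi/5)) + 1*(exp(-2*I*pi/5))*conj(exp(4*I*pi/5))]
      = (1/5)[(1) + (exp(-4*I*pi/5)) + (exp(2*I*pi/5)) + (exp(-2*I*pi/5)) + (exp(4*I*pi/5))] = 0/5 = 0
  <chi_0*chi_1, chi_4> = (1/5)[1*(1)*conj(1) + 1*(exp(2*I*pi/5))*conj(exp(-2*I*pi/5)) + 1*(exp(4*I*pi/5))*conj(exp(-4*I*pi/5)) + 1*(exp(-4*I*pi/5))*conj(exp(4*I*pi/5)) + 1*(exp(-2*I*pi/5))*conj(exp(2*I*pi/5))]
      = (1/5)[(1) + (exp(4*I*pi/5)) + (exp(-2*I*pi/5)) + (exp(2*I*pi/5)) + (exp(-4*I*pi/5))] = 0/5 = 0
(Exp terms are combined using exp(i*s)*conj(exp(i*t)) = exp(i*(s-t)), and sums of them are collapsed using the identity that for every m > 1 the m distinct m-th roots of unity sum to 0, e.g. 1 + exp(2*I*pi/3) + exp(-2*I*pi/3) = 0.)
Hence the multiplicities are chi_1: 1. Dimension check: dim(chi_0)*dim(chi_1) = 1*1 = 1 and sum (mult * dim) = 1*1 = 1.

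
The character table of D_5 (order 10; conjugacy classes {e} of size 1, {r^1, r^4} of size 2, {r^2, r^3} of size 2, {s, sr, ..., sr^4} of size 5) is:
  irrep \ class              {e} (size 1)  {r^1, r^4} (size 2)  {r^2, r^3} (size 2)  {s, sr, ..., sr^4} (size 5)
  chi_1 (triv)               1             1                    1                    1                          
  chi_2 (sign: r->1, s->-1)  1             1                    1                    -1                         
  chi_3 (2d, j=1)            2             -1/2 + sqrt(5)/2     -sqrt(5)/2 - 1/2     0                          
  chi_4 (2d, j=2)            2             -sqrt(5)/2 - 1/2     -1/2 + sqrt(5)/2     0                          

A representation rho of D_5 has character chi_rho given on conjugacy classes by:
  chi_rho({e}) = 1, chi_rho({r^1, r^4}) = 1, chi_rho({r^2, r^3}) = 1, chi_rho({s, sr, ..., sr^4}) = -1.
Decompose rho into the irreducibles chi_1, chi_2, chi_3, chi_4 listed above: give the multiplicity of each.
Multiplicities: chi_1: 0, chi_2: 1, chi_3: 0, chi_4: 0.

Derivation: Use <chi_rho, chi> = (1/|G|) sum_C |C| * chi_rho(C) * conj(chi(C)) with |G| = 10 for each irreducible chi in the table:
  <chi_rho, chi_1> = (1/10)[1*(1)*conj(1) + 2*(1)*conj(1) + 2*(1)*conj(1) + 5*(-1)*conj(1)]
      = (1/10)[(1) + (2) + (2) + (-5)] = 0/10 = 0
  <chi_rho, chi_2> = (1/10)[1*(1)*conj(1) + 2*(1)*conj(1) + 2*(1)*conj(1) + 5*(-1)*conj(-1)]
      = (1/10)[(1) + (2) + (2) + (5)] = 10/10 = 1
  <chi_rho, chi_3> = (1/10)[1*(1)*conj(2) + 2*(1)*conj(-1/2 + sqrt(5)/2) + 2*(1)*conj(-sqrt(5)/2 - 1/2) + 5*(-1)*conj(0)]
      = (1/10)[(2) + (-1 + sqrt(5)) + (-sqrt(5) - 1) + (0)] = 0/10 = 0
  <chi_rho, chi_4> = (1/10)[1*(1)*conj(2) + 2*(1)*conj(-sqrt(5)/2 - 1/2) + 2*(1)*conj(-1/2 + sqrt(5)/2) + 5*(-1)*conj(0)]
      = (1/10)[(2) + (-sqrt(5) - 1) + (-1 + sqrt(5)) + (0)] = 0/10 = 0
Dimension check: dim(rho) = sum (mult * dim) = 0*1 + 1*1 + 0*2 + 0*2 = 1 = chi_rho(e) = 1.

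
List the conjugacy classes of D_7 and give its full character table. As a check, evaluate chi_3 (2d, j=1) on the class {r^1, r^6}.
Conjugacy classes: {e} of size 1, {r^1, r^6} of size 2, {r^2, r^5} of size 2, {r^3, r^4} of size 2, {s, sr, ..., sr^6} of size 7.
Character table:
  irrep \ class              {e} (size 1)  {r^1, r^6} (size 2)  {r^2, r^5} (size 2)  {r^3, r^4} (size 2)  {s, sr, ..., sr^6} (size 7)
  chi_1 (triv)               1             1                    1                    1                    1                          
  chi_2 (sign: r->1, s->-1)  1             1                    1                    1                    -1                         
  chi_3 (2d, j=1)            2             2*cos(2*pi/7)        -2*cos(3*pi/7)       -2*cos(pi/7)         0                          
  chi_4 (2d, j=2)            2             -2*cos(3*pi/7)       -2*cos(pi/7)         2*cos(2*pi/7)        0                          
  chi_5 (2d, j=3)            2             -2*cos(pi/7)         2*cos(2*pi/7)        -2*cos(3*pi/7)       0                          

Spot check: chi_3 (2d, j=1) on {r^1, r^6} = 2*cos(2*pi/7).

Proof sketch: D_7 has order 2*7 = 14 with 5 conjugacy classes, hence 5 irreducibles. Sum of squared dims 1 + 1 + 4 + 4 + 4 = 14 = |G|. Linear characters come from the abelianisation; the 2-dimensional irreps have character r^k -> 2*cos(2*pi*j*k/7), reflections -> 0.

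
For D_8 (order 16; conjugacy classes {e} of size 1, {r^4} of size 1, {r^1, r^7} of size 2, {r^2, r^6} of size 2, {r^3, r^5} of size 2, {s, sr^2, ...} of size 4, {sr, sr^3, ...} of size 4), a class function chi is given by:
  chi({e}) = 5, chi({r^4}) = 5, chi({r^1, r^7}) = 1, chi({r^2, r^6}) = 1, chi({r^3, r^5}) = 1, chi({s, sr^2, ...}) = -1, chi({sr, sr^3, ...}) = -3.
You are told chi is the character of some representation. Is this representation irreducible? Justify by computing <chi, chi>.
Not irreducible (reducible): <chi, chi> = 6 > 1.

Why: <chi, chi> = (1/|G|) sum_C |C| * |chi(C)|^2 = (1/16)[1*|5|^2 + 1*|5|^2 + 2*|1|^2 + 2*|1|^2 + 2*|1|^2 + 4*|-1|^2 + 4*|-3|^2]
  = (1/16)[(25) + (25) + (2) + (2) + (2) + (4) + (36)] = 96/16 = 6.
A character is irreducible iff <chi, chi> = 1, so this representation is reducible.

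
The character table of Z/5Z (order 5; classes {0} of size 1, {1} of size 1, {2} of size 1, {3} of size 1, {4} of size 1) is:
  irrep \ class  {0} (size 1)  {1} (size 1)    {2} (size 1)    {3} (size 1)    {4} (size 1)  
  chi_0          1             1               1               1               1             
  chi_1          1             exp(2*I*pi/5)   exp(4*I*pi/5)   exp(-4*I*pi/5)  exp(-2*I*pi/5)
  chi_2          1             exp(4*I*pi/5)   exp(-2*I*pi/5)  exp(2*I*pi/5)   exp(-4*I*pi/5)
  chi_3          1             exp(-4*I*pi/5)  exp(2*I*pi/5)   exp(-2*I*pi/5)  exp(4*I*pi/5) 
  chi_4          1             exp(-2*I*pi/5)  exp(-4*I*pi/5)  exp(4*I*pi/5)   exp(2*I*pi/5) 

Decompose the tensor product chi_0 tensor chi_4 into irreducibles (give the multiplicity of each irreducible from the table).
chi_0 tensor chi_4 = chi_4 (all other irreducibles have multiplicity 0).

The character of a tensor product is the pointwise product (chi_0 * chi_4)(C) = chi_0(C) * chi_4(C):
  {0}: (1)*(1), {1}: (1)*(exp(-2*I*pi/5)), {2}: (1)*(exp(-4*I*pi/5)), {3}: (1)*(exp(4*I*pi/5)), {4}: (1)*(exp(2*I*pi/5))
so (chi_0 * chi_4) takes values
  {0} -> 1, {1} -> exp(-2*I*pi/5), {2} -> exp(-4*I*pi/5), {3} -> exp(4*I*pi/5), {4} -> exp(2*I*pi/5).
Now take the inner product of this character with each irreducible chi from the table, <chi_0*chi_4, chi> = (1/5) sum_C |C| (chi_0*chi_4)(C) conj(chi(C)):
  <chi_0*chi_4, chi_0> = (1/5)[1*(1)*conj(1) + 1*(exp(-2*I*pi/5))*conj(1) + 1*(exp(-4*I*pi/5))*conj(1) + 1*(exp(4*I*pi/5))*conj(1) + 1*(exp(2*I*pi/5))*conj(1)]
      = (1/5)[(1) + (exp(-2*I*pi/5)) + (exp(-4*I*pi/5)) + (exp(4*I*pi/5)) + (exp(2*I*pi/5))] = 0/5 = 0
  <chi_0*chi_4, chi_1> = (1/5)[1*(1)*conj(1) + 1*(exp(-2*I*pi/5))*conj(exp(2*I*pi/5)) + 1*(exp(-4*I*pi/5))*conj(exp(4*I*pi/5)) + 1*(exp(4*I*pi/5))*conj(exp(-4*I*pi/5)) + 1*(exp(2*I*pi/5))*conj(exp(-2*I*pi/5))]
      = (1/5)[(1) + (exp(-4*I*pi/5)) + (exp(2*I*pi/5)) + (exp(-2*I*pi/5)) + (exp(4*I*pi/5))] = 0/5 = 0
  <chi_0*chi_4, chi_2> = (1/5)[1*(1)*conj(1) + 1*(exp(-2*I*pi/5))*conj(exp(4*I*pi/5)) + 1*(exp(-4*I*pi/5))*conj(exp(-2*I*pi/5)) + 1*(exp(4*I*pi/5))*conj(exp(2*I*pi/5)) + 1*(exp(2*I*pi/5))*conj(exp(-4*I*pi/5))]
      = (1/5)[(1) + (exp(4*I*pi/5)) + (exp(-2*I*pi/5)) + (exp(2*I*pi/5)) + (exp(-4*I*pi/5))] = 0/5 = 0
  <chi_0*chi_4, chi_3> = (1/5)[1*(1)*conj(1) + 1*(exp(-2*I*pi/5))*conj(exp(-4*I*pi/5)) + 1*(exp(-4*I*pi/5))*conj(exp(2*I*pi/5)) + 1*(exp(4*I*pi/5))*conj(exp(-2*I*pi/5)) + 1*(exp(2*I*pi/5))*conj(exp(4*I*pi/5))]
      = (1/5)[(1) + (exp(2*I*pi/5)) + (exp(4*I*pi/5)) + (exp(-4*I*pi/5)) + (exp(-2*I*pi/5))] = 0/5 = 0
  <chi_0*chi_4, chi_4> = (1/5)[1*(1)*conj(1) + 1*(exp(-2*I*pi/5))*conj(exp(-2*I*pi/5)) + 1*(exp(-4*I*pi/5))*conj(exp(-4*I*pi/5)) + 1*(exp(4*I*pi/5))*conj(exp(4*I*pi/5)) + 1*(exp(2*I*pi/5))*conj(exp(2*I*pi/5))]
      = (1/5)[(1) + (1) + (1) + (1) + (1)] = 5/5 = 1
(Exp terms are combined using exp(i*s)*conj(exp(i*t)) = exp(i*(s-t)), and sums of them are collapsed using the identity that for every m > 1 the m distinct m-th roots of unity sum to 0, e.g. 1 + exp(2*I*pi/3) + exp(-2*I*pi/3) = 0.)
Hence the multiplicities are chi_4: 1. Dimension check: dim(chi_0)*dim(chi_4) = 1*1 = 1 and sum (mult * dim) = 1*1 = 1.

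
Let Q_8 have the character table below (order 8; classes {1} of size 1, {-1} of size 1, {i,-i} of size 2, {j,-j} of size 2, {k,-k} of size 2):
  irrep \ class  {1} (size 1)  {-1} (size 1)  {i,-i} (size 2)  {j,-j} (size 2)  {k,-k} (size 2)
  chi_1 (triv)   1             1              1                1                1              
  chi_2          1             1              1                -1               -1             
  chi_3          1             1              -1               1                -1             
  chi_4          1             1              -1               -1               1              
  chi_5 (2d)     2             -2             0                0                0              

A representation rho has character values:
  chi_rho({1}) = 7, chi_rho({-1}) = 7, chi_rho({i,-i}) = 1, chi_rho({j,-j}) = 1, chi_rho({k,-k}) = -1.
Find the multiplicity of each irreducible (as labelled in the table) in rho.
Multiplicities: chi_1: 2, chi_2: 2, chi_3: 2, chi_4: 1, chi_5: 0.

Reasoning: Use <chi_rho, chi> = (1/|G|) sum_C |C| * chi_rho(C) * conj(chi(C)) with |G| = 8 for each irreducible chi in the table:
  <chi_rho, chi_1> = (1/8)[1*(7)*conj(1) + 1*(7)*conj(1) + 2*(1)*conj(1) + 2*(1)*conj(1) + 2*(-1)*conj(1)]
      = (1/8)[(7) + (7) + (2) + (2) + (-2)] = 16/8 = 2
  <chi_rho, chi_2> = (1/8)[1*(7)*conj(1) + 1*(7)*conj(1) + 2*(1)*conj(1) + 2*(1)*conj(-1) + 2*(-1)*conj(-1)]
      = (1/8)[(7) + (7) + (2) + (-2) + (2)] = 16/8 = 2
  <chi_rho, chi_3> = (1/8)[1*(7)*conj(1) + 1*(7)*conj(1) + 2*(1)*conj(-1) + 2*(1)*conj(1) + 2*(-1)*conj(-1)]
      = (1/8)[(7) + (7) + (-2) + (2) + (2)] = 16/8 = 2
  <chi_rho, chi_4> = (1/8)[1*(7)*conj(1) + 1*(7)*conj(1) + 2*(1)*conj(-1) + 2*(1)*conj(-1) + 2*(-1)*conj(1)]
      = (1/8)[(7) + (7) + (-2) + (-2) + (-2)] = 8/8 = 1
  <chi_rho, chi_5> = (1/8)[1*(7)*conj(2) + 1*(7)*conj(-2) + 2*(1)*conj(0) + 2*(1)*conj(0) + 2*(-1)*conj(0)]
      = (1/8)[(14) + (-14) + (0) + (0) + (0)] = 0/8 = 0
Dimension check: dim(rho) = sum (mult * dim) = 2*1 + 2*1 + 2*1 + 1*1 + 0*2 = 7 = chi_rho(e) = 7.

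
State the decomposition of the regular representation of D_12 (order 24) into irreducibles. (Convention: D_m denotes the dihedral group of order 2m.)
Each irreducible V_i of dimension d_i appears with multiplicity d_i, i.e. rho_reg = (direct sum over all irreducibles V_i) d_i V_i. The irreducible dimensions for D_12 are 1, 1, 1, 1, 2, 2, 2, 2, 2: 4 irreducibles of dimension 1, each with multiplicity 1; 5 irreducibles of dimension 2, each with multiplicity 2. Total dimension 4*1*1 + 5*2*2 = 24 = |G|.

Proof sketch: General theorem: in the regular representation of a finite group G, each irreducible appears with multiplicity equal to its dimension. Check: dim(rho_reg) = sum d_i^2 = 1 + 1 + 1 + 1 + 4 + 4 + 4 + 4 + 4 = 24 = |G|.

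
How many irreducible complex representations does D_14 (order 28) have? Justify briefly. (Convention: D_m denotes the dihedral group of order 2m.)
10

Argument: The number of irreducible complex representations of a finite group equals its number of conjugacy classes. D_14 has 10 conjugacy classes (n/2 + 3 for n even), so D_14 (order 28) has exactly 10 irreducible complex representations.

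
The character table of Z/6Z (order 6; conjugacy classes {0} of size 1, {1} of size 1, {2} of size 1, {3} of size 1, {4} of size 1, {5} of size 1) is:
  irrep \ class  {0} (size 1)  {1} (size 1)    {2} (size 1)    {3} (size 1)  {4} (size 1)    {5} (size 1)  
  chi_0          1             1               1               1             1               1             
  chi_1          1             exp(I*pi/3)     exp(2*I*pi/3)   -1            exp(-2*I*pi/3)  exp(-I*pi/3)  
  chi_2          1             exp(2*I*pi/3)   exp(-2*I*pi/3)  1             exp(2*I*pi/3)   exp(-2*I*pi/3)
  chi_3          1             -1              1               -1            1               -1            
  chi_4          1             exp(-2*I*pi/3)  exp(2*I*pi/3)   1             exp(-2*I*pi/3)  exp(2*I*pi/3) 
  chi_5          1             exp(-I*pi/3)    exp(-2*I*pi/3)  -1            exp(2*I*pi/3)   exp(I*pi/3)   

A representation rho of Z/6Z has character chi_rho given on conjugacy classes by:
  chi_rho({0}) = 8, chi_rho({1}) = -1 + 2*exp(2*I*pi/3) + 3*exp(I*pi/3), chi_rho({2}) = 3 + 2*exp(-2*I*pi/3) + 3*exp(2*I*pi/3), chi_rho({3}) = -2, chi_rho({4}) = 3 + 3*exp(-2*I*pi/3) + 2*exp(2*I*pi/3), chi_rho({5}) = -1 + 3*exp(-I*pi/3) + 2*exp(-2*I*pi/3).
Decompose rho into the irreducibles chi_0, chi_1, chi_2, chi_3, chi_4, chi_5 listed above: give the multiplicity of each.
Multiplicities: chi_0: 1, chi_1: 3, chi_2: 2, chi_3: 2, chi_4: 0, chi_5: 0.

Use <chi_rho, chi> = (1/|G|) sum_C |C| * chi_rho(C) * conj(chi(C)) with |G| = 6 for each irreducible chi in the table:
  <chi_rho, chi_0> = (1/6)[1*(8)*conj(1) + 1*(-1 + 2*exp(2*I*pi/3) + 3*exp(I*pi/3))*conj(1) + 1*(3 + 2*exp(-2*I*pi/3) + 3*exp(2*I*pi/3))*conj(1) + 1*(-2)*conj(1) + 1*(3 + 3*exp(-2*I*pi/3) + 2*exp(2*I*pi/3))*conj(1) + 1*(-1 + 3*exp(-I*pi/3) + 2*exp(-2*I*pi/3))*conj(1)]
      = (1/6)[(8) + (-1 + 2*exp(2*I*pi/3) + 3*exp(I*pi/3)) + (3 + 2*exp(-2*I*pi/3) + 3*exp(2*I*pi/3)) + (-2) + (3 + 3*exp(-2*I*pi/3) + 2*exp(2*I*pi/3)) + (-1 + 3*exp(-I*pi/3) + 2*exp(-2*I*pi/3))] = 6/6 = 1
  <chi_rho, chi_1> = (1/6)[1*(8)*conj(1) + 1*(-1 + 2*exp(2*I*pi/3) + 3*exp(I*pi/3))*conj(exp(I*pi/3)) + 1*(3 + 2*exp(-2*I*pi/3) + 3*exp(2*I*pi/3))*conj(exp(2*I*pi/3)) + 1*(-2)*conj(-1) + 1*(3 + 3*exp(-2*I*pi/3) + 2*exp(2*I*pi/3))*conj(exp(-2*I*pi/3)) + 1*(-1 + 3*exp(-I*pi/3) + 2*exp(-2*I*pi/3))*conj(exp(-I*pi/3))]
      = (1/6)[(8) + (3 - exp(-I*pi/3) + 2*exp(I*pi/3)) + (3 + 3*exp(-2*I*pi/3) + 2*exp(2*I*pi/3)) + (2) + (3 + 2*exp(-2*I*pi/3) + 3*exp(2*I*pi/3)) + (3 + 2*exp(-I*pi/3) - exp(I*pi/3))] = 18/6 = 3
  <chi_rho, chi_2> = (1/6)[1*(8)*conj(1) + 1*(-1 + 2*exp(2*I*pi/3) + 3*exp(I*pi/3))*conj(exp(2*I*pi/3)) + 1*(3 + 2*exp(-2*I*pi/3) + 3*exp(2*I*pi/3))*conj(exp(-2*I*pi/3)) + 1*(-2)*conj(1) + 1*(3 + 3*exp(-2*I*pi/3) + 2*exp(2*I*pi/3))*conj(exp(2*I*pi/3)) + 1*(-1 + 3*exp(-I*pi/3) + 2*exp(-2*I*pi/3))*conj(exp(-2*I*pi/3))]
      = (1/6)[(8) + (2 + 3*exp(-I*pi/3) - exp(-2*I*pi/3)) + (-1) + (-2) + (-1) + (2 - exp(2*I*pi/3) + 3*exp(I*pi/3))] = 12/6 = 2
  <chi_rho, chi_3> = (1/6)[1*(8)*conj(1) + 1*(-1 + 2*exp(2*I*pi/3) + 3*exp(I*pi/3))*conj(-1) + 1*(3 + 2*exp(-2*I*pi/3) + 3*exp(2*I*pi/3))*conj(1) + 1*(-2)*conj(-1) + 1*(3 + 3*exp(-2*I*pi/3) + 2*exp(2*I*pi/3))*conj(1) + 1*(-1 + 3*exp(-I*pi/3) + 2*exp(-2*I*pi/3))*conj(-1)]
      = (1/6)[(8) + (1 - 3*exp(I*pi/3) - 2*exp(2*I*pi/3)) + (3 + 2*exp(-2*I*pi/3) + 3*exp(2*I*pi/3)) + (2) + (3 + 3*exp(-2*I*pi/3) + 2*exp(2*I*pi/3)) + (1 - 2*exp(-2*I*pi/3) - 3*exp(-I*pi/3))] = 12/6 = 2
  <chi_rho, chi_4> = (1/6)[1*(8)*conj(1) + 1*(-1 + 2*exp(2*I*pi/3) + 3*exp(I*pi/3))*conj(exp(-2*I*pi/3)) + 1*(3 + 2*exp(-2*I*pi/3) + 3*exp(2*I*pi/3))*conj(exp(2*I*pi/3)) + 1*(-2)*conj(1) + 1*(3 + 3*exp(-2*I*pi/3) + 2*exp(2*I*pi/3))*conj(exp(-2*I*pi/3)) + 1*(-1 + 3*exp(-I*pi/3) + 2*exp(-2*I*pi/3))*conj(exp(2*I*pi/3))]
      = (1/6)[(8) + (-3 + 2*exp(-2*I*pi/3) - exp(2*I*pi/3)) + (3 + 3*exp(-2*I*pi/3) + 2*exp(2*I*pi/3)) + (-2) + (3 + 2*exp(-2*I*pi/3) + 3*exp(2*I*pi/3)) + (-3 - exp(-2*I*pi/3) + 2*exp(2*I*pi/3))] = 0/6 = 0
  <chi_rho, chi_5> = (1/6)[1*(8)*conj(1) + 1*(-1 + 2*exp(2*I*pi/3) + 3*exp(I*pi/3))*conj(exp(-I*pi/3)) + 1*(3 + 2*exp(-2*I*pi/3) + 3*exp(2*I*pi/3))*conj(exp(-2*I*pi/3)) + 1*(-2)*conj(-1) + 1*(3 + 3*exp(-2*I*pi/3) + 2*exp(2*I*pi/3))*conj(exp(2*I*pi/3)) + 1*(-1 + 3*exp(-I*pi/3) + 2*exp(-2*I*pi/3))*conj(exp(I*pi/3))]
      = (1/6)[(8) + (-2 - exp(I*pi/3) + 3*exp(2*I*pi/3)) + (-1) + (2) + (-1) + (-2 + 3*exp(-2*I*pi/3) - exp(-I*pi/3))] = 0/6 = 0
(Exp terms are combined using exp(i*s)*conj(exp(i*t)) = exp(i*(s-t)), and sums of them are collapsed using the identity that for every m > 1 the m distinct m-th roots of unity sum to 0, e.g. 1 + exp(2*I*pi/3) + exp(-2*I*pi/3) = 0.)
Dimension check: dim(rho) = sum (mult * dim) = 1*1 + 3*1 + 2*1 + 2*1 + 0*1 + 0*1 = 8 = chi_rho(e) = 8.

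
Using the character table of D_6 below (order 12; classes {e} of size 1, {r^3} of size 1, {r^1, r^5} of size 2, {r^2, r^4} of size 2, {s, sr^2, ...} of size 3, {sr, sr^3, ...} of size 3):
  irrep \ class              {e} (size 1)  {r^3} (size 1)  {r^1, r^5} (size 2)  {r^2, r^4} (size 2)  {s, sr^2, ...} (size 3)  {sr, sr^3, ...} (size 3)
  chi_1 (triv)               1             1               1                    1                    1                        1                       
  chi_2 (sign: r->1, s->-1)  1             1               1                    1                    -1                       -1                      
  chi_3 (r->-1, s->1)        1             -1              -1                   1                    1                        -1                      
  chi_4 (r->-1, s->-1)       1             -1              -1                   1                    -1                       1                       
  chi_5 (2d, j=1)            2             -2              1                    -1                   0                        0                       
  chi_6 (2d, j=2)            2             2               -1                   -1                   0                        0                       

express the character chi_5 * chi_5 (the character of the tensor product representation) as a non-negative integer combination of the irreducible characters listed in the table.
chi_5 tensor chi_5 = chi_1 + chi_2 + chi_6 (all other irreducibles have multiplicity 0).

Solution. The character of a tensor product is the pointwise product (chi_5 * chi_5)(C) = chi_5(C) * chi_5(C):
  {e}: (2)*(2), {r^3}: (-2)*(-2), {r^1, r^5}: (1)*(1), {r^2, r^4}: (-1)*(-1), {s, sr^2, ...}: (0)*(0), {sr, sr^3, ...}: (0)*(0)
so (chi_5 * chi_5) takes values
  {e} -> 4, {r^3} -> 4, {r^1, r^5} -> 1, {r^2, r^4} -> 1, {s, sr^2, ...} -> 0, {sr, sr^3, ...} -> 0.
Now take the inner product of this character with each irreducible chi from the table, <chi_5*chi_5, chi> = (1/12) sum_C |C| (chi_5*chi_5)(C) conj(chi(C)):
  <chi_5*chi_5, chi_1> = (1/12)[1*(4)*conj(1) + 1*(4)*conj(1) + 2*(1)*conj(1) + 2*(1)*conj(1) + 3*(0)*conj(1) + 3*(0)*conj(1)]
      = (1/12)[(4) + (4) + (2) + (2) + (0) + (0)] = 12/12 = 1
  <chi_5*chi_5, chi_2> = (1/12)[1*(4)*conj(1) + 1*(4)*conj(1) + 2*(1)*conj(1) + 2*(1)*conj(1) + 3*(0)*conj(-1) + 3*(0)*conj(-1)]
      = (1/12)[(4) + (4) + (2) + (2) + (0) + (0)] = 12/12 = 1
  <chi_5*chi_5, chi_3> = (1/12)[1*(4)*conj(1) + 1*(4)*conj(-1) + 2*(1)*conj(-1) + 2*(1)*conj(1) + 3*(0)*conj(1) + 3*(0)*conj(-1)]
      = (1/12)[(4) + (-4) + (-2) + (2) + (0) + (0)] = 0/12 = 0
  <chi_5*chi_5, chi_4> = (1/12)[1*(4)*conj(1) + 1*(4)*conj(-1) + 2*(1)*conj(-1) + 2*(1)*conj(1) + 3*(0)*conj(-1) + 3*(0)*conj(1)]
      = (1/12)[(4) + (-4) + (-2) + (2) + (0) + (0)] = 0/12 = 0
  <chi_5*chi_5, chi_5> = (1/12)[1*(4)*conj(2) + 1*(4)*conj(-2) + 2*(1)*conj(1) + 2*(1)*conj(-1) + 3*(0)*conj(0) + 3*(0)*conj(0)]
      = (1/12)[(8) + (-8) + (2) + (-2) + (0) + (0)] = 0/12 = 0
  <chi_5*chi_5, chi_6> = (1/12)[1*(4)*conj(2) + 1*(4)*conj(2) + 2*(1)*conj(-1) + 2*(1)*conj(-1) + 3*(0)*conj(0) + 3*(0)*conj(0)]
      = (1/12)[(8) + (8) + (-2) + (-2) + (0) + (0)] = 12/12 = 1
Hence the multiplicities are chi_1: 1, chi_2: 1, chi_6: 1. Dimension check: dim(chi_5)*dim(chi_5) = 2*2 = 4 and sum (mult * dim) = 1*1 + 1*1 + 1*2 = 4.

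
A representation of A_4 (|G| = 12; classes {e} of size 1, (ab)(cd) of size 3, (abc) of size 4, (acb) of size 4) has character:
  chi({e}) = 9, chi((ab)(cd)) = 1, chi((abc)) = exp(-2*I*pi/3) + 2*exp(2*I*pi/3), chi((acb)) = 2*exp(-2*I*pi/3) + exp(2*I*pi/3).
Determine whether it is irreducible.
Not irreducible (reducible): <chi, chi> = 9 > 1.

<chi, chi> = (1/|G|) sum_C |C| * |chi(C)|^2 = (1/12)[1*|9|^2 + 3*|1|^2 + 4*|exp(-2*I*pi/3) + 2*exp(2*I*pi/3)|^2 + 4*|2*exp(-2*I*pi/3) + exp(2*I*pi/3)|^2]
  = (1/12)[(81) + (3) + (12) + (12)] = 108/12 = 9.
(Exp terms are combined using exp(i*s)*conj(exp(i*t)) = exp(i*(s-t)), and sums of them are collapsed using the identity that for every m > 1 the m distinct m-th roots of unity sum to 0, e.g. 1 + exp(2*I*pi/3) + exp(-2*I*pi/3) = 0.)
A character is irreducible iff <chi, chi> = 1, so this representation is reducible.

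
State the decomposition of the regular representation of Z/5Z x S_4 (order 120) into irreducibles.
Each irreducible V_i of dimension d_i appears with multiplicity d_i, i.e. rho_reg = (direct sum over all irreducibles V_i) d_i V_i. The irreducible dimensions for Z/5Z x S_4 are 1, 1, 1, 1, 1, 1, 1, 1, 1, 1, 2, 2, 2, 2, 2, 3, 3, 3, 3, 3, 3, 3, 3, 3, 3: 10 irreducibles of dimension 1, each with multiplicity 1; 5 irreducibles of dimension 2, each with multiplicity 2; 10 irreducibles of dimension 3, each with multiplicity 3. Total dimension 10*1*1 + 5*2*2 + 10*3*3 = 120 = |G|.

Argument: General theorem: in the regular representation of a finite group G, each irreducible appears with multiplicity equal to its dimension. Check: dim(rho_reg) = sum d_i^2 = 1 + 1 + 1 + 1 + 1 + 1 + 1 + 1 + 1 + 1 + 4 + 4 + 4 + 4 + 4 + 9 + 9 + 9 + 9 + 9 + 9 + 9 + 9 + 9 + 9 = 120 = |G|.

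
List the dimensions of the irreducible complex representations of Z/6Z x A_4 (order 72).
Dimensions: 1, 1, 1, 1, 1, 1, 1, 1, 1, 1, 1, 1, 1, 1, 1, 1, 1, 1, 3, 3, 3, 3, 3, 3

Explanation: There are 24 irreducibles (= number of conjugacy classes). Their dimensions d_i satisfy sum d_i^2 = |G| = 72: 1 + 1 + 1 + 1 + 1 + 1 + 1 + 1 + 1 + 1 + 1 + 1 + 1 + 1 + 1 + 1 + 1 + 1 + 9 + 9 + 9 + 9 + 9 + 9 = 72. (For the product with Z/6Z: each of the 6 1-dim characters of Z/6Z tensors with each irrep of A_4, giving 6 copies of each A_4-dimension.)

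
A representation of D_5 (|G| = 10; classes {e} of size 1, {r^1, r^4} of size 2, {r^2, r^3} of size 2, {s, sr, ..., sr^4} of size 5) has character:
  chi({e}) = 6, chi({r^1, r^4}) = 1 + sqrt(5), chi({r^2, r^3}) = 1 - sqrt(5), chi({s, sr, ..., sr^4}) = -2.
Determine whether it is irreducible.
Not irreducible (reducible): <chi, chi> = 8 > 1.

Solution. <chi, chi> = (1/|G|) sum_C |C| * |chi(C)|^2 = (1/10)[1*|6|^2 + 2*|1 + sqrt(5)|^2 + 2*|1 - sqrt(5)|^2 + 5*|-2|^2]
  = (1/10)[(36) + (4*sqrt(5) + 12) + (12 - 4*sqrt(5)) + (20)] = 80/10 = 8.
A character is irreducible iff <chi, chi> = 1, so this representation is reducible.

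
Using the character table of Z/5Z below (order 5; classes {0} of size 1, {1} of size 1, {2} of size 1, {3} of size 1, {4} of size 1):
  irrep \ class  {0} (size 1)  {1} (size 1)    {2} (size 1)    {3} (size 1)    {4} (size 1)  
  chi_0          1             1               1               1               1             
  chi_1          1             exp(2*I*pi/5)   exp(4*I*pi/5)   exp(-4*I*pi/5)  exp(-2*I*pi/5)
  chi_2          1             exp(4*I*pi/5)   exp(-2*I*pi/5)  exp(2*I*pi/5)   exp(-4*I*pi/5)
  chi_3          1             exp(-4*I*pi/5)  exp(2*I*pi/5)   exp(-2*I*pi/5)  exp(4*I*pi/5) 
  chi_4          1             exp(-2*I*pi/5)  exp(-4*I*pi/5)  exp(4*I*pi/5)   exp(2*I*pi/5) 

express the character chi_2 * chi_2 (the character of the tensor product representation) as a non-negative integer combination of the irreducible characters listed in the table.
chi_2 tensor chi_2 = chi_4 (all other irreducibles have multiplicity 0).

Derivation: The character of a tensor product is the pointwise product (chi_2 * chi_2)(C) = chi_2(C) * chi_2(C):
  {0}: (1)*(1), {1}: (exp(4*I*pi/5))*(exp(4*I*pi/5)), {2}: (exp(-2*I*pi/5))*(exp(-2*I*pi/5)), {3}: (exp(2*I*pi/5))*(exp(2*I*pi/5)), {4}: (exp(-4*I*pi/5))*(exp(-4*I*pi/5))
so (chi_2 * chi_2) takes values
  {0} -> 1, {1} -> exp(-2*I*pi/5), {2} -> exp(-4*I*pi/5), {3} -> exp(4*I*pi/5), {4} -> exp(2*I*pi/5).
Now take the inner product of this character with each irreducible chi from the table, <chi_2*chi_2, chi> = (1/5) sum_C |C| (chi_2*chi_2)(C) conj(chi(C)):
  <chi_2*chi_2, chi_0> = (1/5)[1*(1)*conj(1) + 1*(exp(-2*I*pi/5))*conj(1) + 1*(exp(-4*I*pi/5))*conj(1) + 1*(exp(4*I*pi/5))*conj(1) + 1*(exp(2*I*pi/5))*conj(1)]
      = (1/5)[(1) + (exp(-2*I*pi/5)) + (exp(-4*I*pi/5)) + (exp(4*I*pi/5)) + (exp(2*I*pi/5))] = 0/5 = 0
  <chi_2*chi_2, chi_1> = (1/5)[1*(1)*conj(1) + 1*(exp(-2*I*pi/5))*conj(exp(2*I*pi/5)) + 1*(exp(-4*I*pi/5))*conj(exp(4*I*pi/5)) + 1*(exp(4*I*pi/5))*conj(exp(-4*I*pi/5)) + 1*(exp(2*I*pi/5))*conj(exp(-2*I*pi/5))]
      = (1/5)[(1) + (exp(-4*I*pi/5)) + (exp(2*I*pi/5)) + (exp(-2*I*pi/5)) + (exp(4*I*pi/5))] = 0/5 = 0
  <chi_2*chi_2, chi_2> = (1/5)[1*(1)*conj(1) + 1*(exp(-2*I*pi/5))*conj(exp(4*I*pi/5)) + 1*(exp(-4*I*pi/5))*conj(exp(-2*I*pi/5)) + 1*(exp(4*I*pi/5))*conj(exp(2*I*pi/5)) + 1*(exp(2*I*pi/5))*conj(exp(-4*I*pi/5))]
      = (1/5)[(1) + (exp(4*I*pi/5)) + (exp(-2*I*pi/5)) + (exp(2*I*pi/5)) + (exp(-4*I*pi/5))] = 0/5 = 0
  <chi_2*chi_2, chi_3> = (1/5)[1*(1)*conj(1) + 1*(exp(-2*I*pi/5))*conj(exp(-4*I*pi/5)) + 1*(exp(-4*I*pi/5))*conj(exp(2*I*pi/5)) + 1*(exp(4*I*pi/5))*conj(exp(-2*I*pi/5)) + 1*(exp(2*I*pi/5))*conj(exp(4*I*pi/5))]
      = (1/5)[(1) + (exp(2*I*pi/5)) + (exp(4*I*pi/5)) + (exp(-4*I*pi/5)) + (exp(-2*I*pi/5))] = 0/5 = 0
  <chi_2*chi_2, chi_4> = (1/5)[1*(1)*conj(1) + 1*(exp(-2*I*pi/5))*conj(exp(-2*I*pi/5)) + 1*(exp(-4*I*pi/5))*conj(exp(-4*I*pi/5)) + 1*(exp(4*I*pi/5))*conj(exp(4*I*pi/5)) + 1*(exp(2*I*pi/5))*conj(exp(2*I*pi/5))]
      = (1/5)[(1) + (1) + (1) + (1) + (1)] = 5/5 = 1
(Exp terms are combined using exp(i*s)*conj(exp(i*t)) = exp(i*(s-t)), and sums of them are collapsed using the identity that for every m > 1 the m distinct m-th roots of unity sum to 0, e.g. 1 + exp(2*I*pi/3) + exp(-2*I*pi/3) = 0.)
Hence the multiplicities are chi_4: 1. Dimension check: dim(chi_2)*dim(chi_2) = 1*1 = 1 and sum (mult * dim) = 1*1 = 1.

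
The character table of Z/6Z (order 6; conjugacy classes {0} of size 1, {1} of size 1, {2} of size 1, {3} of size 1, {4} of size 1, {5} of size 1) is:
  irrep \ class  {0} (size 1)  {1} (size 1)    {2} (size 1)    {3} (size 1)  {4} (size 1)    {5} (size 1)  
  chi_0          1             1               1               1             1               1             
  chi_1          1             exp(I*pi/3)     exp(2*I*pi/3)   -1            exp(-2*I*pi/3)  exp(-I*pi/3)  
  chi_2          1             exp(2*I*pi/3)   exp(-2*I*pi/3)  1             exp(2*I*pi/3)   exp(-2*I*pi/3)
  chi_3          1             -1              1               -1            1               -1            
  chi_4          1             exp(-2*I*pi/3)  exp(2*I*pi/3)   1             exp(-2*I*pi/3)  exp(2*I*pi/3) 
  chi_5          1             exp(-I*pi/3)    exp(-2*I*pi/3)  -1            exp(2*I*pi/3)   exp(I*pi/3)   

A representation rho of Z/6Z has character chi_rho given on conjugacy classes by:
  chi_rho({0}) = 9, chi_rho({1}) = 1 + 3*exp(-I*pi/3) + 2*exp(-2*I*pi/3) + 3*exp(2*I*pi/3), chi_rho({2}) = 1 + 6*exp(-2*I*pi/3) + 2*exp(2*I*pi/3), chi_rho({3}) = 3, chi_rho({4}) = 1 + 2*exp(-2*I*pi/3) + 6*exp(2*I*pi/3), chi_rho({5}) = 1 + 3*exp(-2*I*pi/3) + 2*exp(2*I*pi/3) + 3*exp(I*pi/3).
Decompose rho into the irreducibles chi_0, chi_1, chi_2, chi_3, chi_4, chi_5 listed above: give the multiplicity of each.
Multiplicities: chi_0: 1, chi_1: 0, chi_2: 3, chi_3: 0, chi_4: 2, chi_5: 3.

Justification: Use <chi_rho, chi> = (1/|G|) sum_C |C| * chi_rho(C) * conj(chi(C)) with |G| = 6 for each irreducible chi in the table:
  <chi_rho, chi_0> = (1/6)[1*(9)*conj(1) + 1*(1 + 3*exp(-I*pi/3) + 2*exp(-2*I*pi/3) + 3*exp(2*I*pi/3))*conj(1) + 1*(1 + 6*exp(-2*I*pi/3) + 2*exp(2*I*pi/3))*conj(1) + 1*(3)*conj(1) + 1*(1 + 2*exp(-2*I*pi/3) + 6*exp(2*I*pi/3))*conj(1) + 1*(1 + 3*exp(-2*I*pi/3) + 2*exp(2*I*pi/3) + 3*exp(I*pi/3))*conj(1)]
      = (1/6)[(9) + (1 + 3*exp(-I*pi/3) + 2*exp(-2*I*pi/3) + 3*exp(2*I*pi/3)) + (1 + 6*exp(-2*I*pi/3) + 2*exp(2*I*pi/3)) + (3) + (1 + 2*exp(-2*I*pi/3) + 6*exp(2*I*pi/3)) + (1 + 3*exp(-2*I*pi/3) + 2*exp(2*I*pi/3) + 3*exp(I*pi/3))] = 6/6 = 1
  <chi_rho, chi_1> = (1/6)[1*(9)*conj(1) + 1*(1 + 3*exp(-I*pi/3) + 2*exp(-2*I*pi/3) + 3*exp(2*I*pi/3))*conj(exp(I*pi/3)) + 1*(1 + 6*exp(-2*I*pi/3) + 2*exp(2*I*pi/3))*conj(exp(2*I*pi/3)) + 1*(3)*conj(-1) + 1*(1 + 2*exp(-2*I*pi/3) + 6*exp(2*I*pi/3))*conj(exp(-2*I*pi/3)) + 1*(1 + 3*exp(-2*I*pi/3) + 2*exp(2*I*pi/3) + 3*exp(I*pi/3))*conj(exp(-I*pi/3))]
      = (1/6)[(9) + (-2 + 3*exp(-2*I*pi/3) + exp(-I*pi/3) + 3*exp(I*pi/3)) + (2 + exp(-2*I*pi/3) + 6*exp(2*I*pi/3)) + (-3) + (2 + 6*exp(-2*I*pi/3) + exp(2*I*pi/3)) + (-2 + 3*exp(-I*pi/3) + exp(I*pi/3) + 3*exp(2*I*pi/3))] = 0/6 = 0
  <chi_rho, chi_2> = (1/6)[1*(9)*conj(1) + 1*(1 + 3*exp(-I*pi/3) + 2*exp(-2*I*pi/3) + 3*exp(2*I*pi/3))*conj(exp(2*I*pi/3)) + 1*(1 + 6*exp(-2*I*pi/3) + 2*exp(2*I*pi/3))*conj(exp(-2*I*pi/3)) + 1*(3)*conj(1) + 1*(1 + 2*exp(-2*I*pi/3) + 6*exp(2*I*pi/3))*conj(exp(2*I*pi/3)) + 1*(1 + 3*exp(-2*I*pi/3) + 2*exp(2*I*pi/3) + 3*exp(I*pi/3))*conj(exp(-2*I*pi/3))]
      = (1/6)[(9) + (exp(-2*I*pi/3) + 2*exp(2*I*pi/3)) + (6 + 2*exp(-2*I*pi/3) + exp(2*I*pi/3)) + (3) + (6 + exp(-2*I*pi/3) + 2*exp(2*I*pi/3)) + (2*exp(-2*I*pi/3) + exp(2*I*pi/3))] = 18/6 = 3
  <chi_rho, chi_3> = (1/6)[1*(9)*conj(1) + 1*(1 + 3*exp(-I*pi/3) + 2*exp(-2*I*pi/3) + 3*exp(2*I*pi/3))*conj(-1) + 1*(1 + 6*exp(-2*I*pi/3) + 2*exp(2*I*pi/3))*conj(1) + 1*(3)*conj(-1) + 1*(1 + 2*exp(-2*I*pi/3) + 6*exp(2*I*pi/3))*conj(1) + 1*(1 + 3*exp(-2*I*pi/3) + 2*exp(2*I*pi/3) + 3*exp(I*pi/3))*conj(-1)]
      = (1/6)[(9) + (-1 - 3*exp(2*I*pi/3) - 2*exp(-2*I*pi/3) - 3*exp(-I*pi/3)) + (1 + 6*exp(-2*I*pi/3) + 2*exp(2*I*pi/3)) + (-3) + (1 + 2*exp(-2*I*pi/3) + 6*exp(2*I*pi/3)) + (-1 - 3*exp(I*pi/3) - 2*exp(2*I*pi/3) - 3*exp(-2*I*pi/3))] = 0/6 = 0
  <chi_rho, chi_4> = (1/6)[1*(9)*conj(1) + 1*(1 + 3*exp(-I*pi/3) + 2*exp(-2*I*pi/3) + 3*exp(2*I*pi/3))*conj(exp(-2*I*pi/3)) + 1*(1 + 6*exp(-2*I*pi/3) + 2*exp(2*I*pi/3))*conj(exp(2*I*pi/3)) + 1*(3)*conj(1) + 1*(1 + 2*exp(-2*I*pi/3) + 6*exp(2*I*pi/3))*conj(exp(-2*I*pi/3)) + 1*(1 + 3*exp(-2*I*pi/3) + 2*exp(2*I*pi/3) + 3*exp(I*pi/3))*conj(exp(2*I*pi/3))]
      = (1/6)[(9) + (2 + 3*exp(-2*I*pi/3) + exp(2*I*pi/3) + 3*exp(I*pi/3)) + (2 + exp(-2*I*pi/3) + 6*exp(2*I*pi/3)) + (3) + (2 + 6*exp(-2*I*pi/3) + exp(2*I*pi/3)) + (2 + 3*exp(-I*pi/3) + exp(-2*I*pi/3) + 3*exp(2*I*pi/3))] = 12/6 = 2
  <chi_rho, chi_5> = (1/6)[1*(9)*conj(1) + 1*(1 + 3*exp(-I*pi/3) + 2*exp(-2*I*pi/3) + 3*exp(2*I*pi/3))*conj(exp(-I*pi/3)) + 1*(1 + 6*exp(-2*I*pi/3) + 2*exp(2*I*pi/3))*conj(exp(-2*I*pi/3)) + 1*(3)*conj(-1) + 1*(1 + 2*exp(-2*I*pi/3) + 6*exp(2*I*pi/3))*conj(exp(2*I*pi/3)) + 1*(1 + 3*exp(-2*I*pi/3) + 2*exp(2*I*pi/3) + 3*exp(I*pi/3))*conj(exp(I*pi/3))]
      = (1/6)[(9) + (2*exp(-I*pi/3) + exp(I*pi/3)) + (6 + 2*exp(-2*I*pi/3) + exp(2*I*pi/3)) + (-3) + (6 + exp(-2*I*pi/3) + 2*exp(2*I*pi/3)) + (exp(-I*pi/3) + 2*exp(I*pi/3))] = 18/6 = 3
(Exp terms are combined using exp(i*s)*conj(exp(i*t)) = exp(i*(s-t)), and sums of them are collapsed using the identity that for every m > 1 the m distinct m-th roots of unity sum to 0, e.g. 1 + exp(2*I*pi/3) + exp(-2*I*pi/3) = 0.)
Dimension check: dim(rho) = sum (mult * dim) = 1*1 + 0*1 + 3*1 + 0*1 + 2*1 + 3*1 = 9 = chi_rho(e) = 9.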